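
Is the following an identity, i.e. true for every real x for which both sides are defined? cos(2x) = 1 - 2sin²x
Yes, this is an identity.

Claim: cos(2x) = 1 - 2sin²x.
Reasoning: cos(2x) = cos²x - sin²x. Replace cos²x by 1 - sin²x: (1 - sin²x) - sin²x = 1 - 2sin²x.
So the two sides agree for every real x for which both sides are defined.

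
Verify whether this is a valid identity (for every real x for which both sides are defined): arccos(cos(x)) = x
Claim: arccos(cos(x)) = x.
Test a specific point where both sides are defined: x = -π/2.
LHS = arccos(cos(x)) ≈ 1.5708
RHS = x ≈ -1.5708
Since 1.5708 ≠ -1.5708, the equation fails at this point, so it cannot hold for every real x for which both sides are defined.
arccos only returns values in [0, π], so arccos(cos(x)) = x holds only for x in that interval, not for all real x.

Conclusion: No, this is NOT an identity.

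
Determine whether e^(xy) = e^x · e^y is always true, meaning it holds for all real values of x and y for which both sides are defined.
No, this is NOT an identity.

Claim: e^(xy) = e^x · e^y.
Test a specific point where both sides are defined: x = -2, y = 1/2.
LHS = e^(xy) ≈ 0.3679
RHS = e^x · e^y ≈ 0.2231
Since 0.3679 ≠ 0.2231, the equation fails at this point, so it cannot hold for all real values of x and y for which both sides are defined.
e^x · e^y = e^(x+y), not e^(xy).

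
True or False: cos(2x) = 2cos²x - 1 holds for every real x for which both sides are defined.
True.

Claim: cos(2x) = 2cos²x - 1.
Reasoning: cos(2x) = cos²x - sin²x. Replace sin²x by 1 - cos²x: cos²x - (1 - cos²x) = 2cos²x - 1.
So the two sides agree for every real x for which both sides are defined.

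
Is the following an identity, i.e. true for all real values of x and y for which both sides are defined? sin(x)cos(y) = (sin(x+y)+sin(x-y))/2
Yes, this is an identity.

Claim: sin(x)cos(y) = (sin(x+y)+sin(x-y))/2.
Reasoning: sin(x+y) = sin(x)cos(y) + cos(x)sin(y) and sin(x-y) = sin(x)cos(y) - cos(x)sin(y). Adding, sin(x+y) + sin(x-y) = 2sin(x)cos(y); divide by 2.
So the two sides agree for all real values of x and y for which both sides are defined.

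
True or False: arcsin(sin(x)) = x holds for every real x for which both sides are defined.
Claim: arcsin(sin(x)) = x.
Test a specific point where both sides are defined: x = 3π/4.
LHS = arcsin(sin(x)) ≈ 0.7854
RHS = x ≈ 2.3562
Since 0.7854 ≠ 2.3562, the equation fails at this point, so it cannot hold for every real x for which both sides are defined.
arcsin only returns values in [-π/2, π/2], so arcsin(sin(x)) = x holds only for x in that interval, not for all real x.

Conclusion: False.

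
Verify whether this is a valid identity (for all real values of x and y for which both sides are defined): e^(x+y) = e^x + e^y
Claim: e^(x+y) = e^x + e^y.
Test a specific point where both sides are defined: x = -1, y = -1.
LHS = e^(x+y) ≈ 0.1353
RHS = e^x + e^y ≈ 0.7358
Since 0.1353 ≠ 0.7358, the equation fails at this point, so it cannot hold for all real values of x and y for which both sides are defined.
The correct rule is e^(x+y) = e^x · e^y (a product, not a sum).

Conclusion: No, this is NOT an identity.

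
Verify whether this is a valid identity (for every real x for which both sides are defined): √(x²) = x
Claim: √(x²) = x.
Test a specific point where both sides are defined: x = -1.
LHS = √(x²) ≈ 1.0000
RHS = x ≈ -1.0000
Since 1.0000 ≠ -1.0000, the equation fails at this point, so it cannot hold for every real x for which both sides are defined.
√(x²) = |x|, which differs from x whenever x < 0 (both sides are defined for every real x).

Conclusion: No, this is NOT an identity.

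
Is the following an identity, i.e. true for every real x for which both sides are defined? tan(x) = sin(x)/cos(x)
Claim: tan(x) = sin(x)/cos(x).
Reasoning: For an angle x whose terminal point on the unit circle is (cos x, sin x), tan(x) is defined as the ratio (second coordinate)/(first coordinate) = sin(x)/cos(x), wherever cos(x) ≠ 0.
So the two sides agree for every real x for which both sides are defined.

Conclusion: Yes, this is an identity.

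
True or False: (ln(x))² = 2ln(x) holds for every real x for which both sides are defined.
Claim: (ln(x))² = 2ln(x).
Test a specific point where both sides are defined: x = 2.
LHS = (ln(x))² ≈ 0.4805
RHS = 2ln(x) ≈ 1.3863
Since 0.4805 ≠ 1.3863, the equation fails at this point, so it cannot hold for every real x for which both sides are defined.
2ln(x) equals ln(x²), which is not the same as (ln x)².

Conclusion: False.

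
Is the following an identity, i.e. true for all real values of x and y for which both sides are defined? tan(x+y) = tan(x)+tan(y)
No, this is NOT an identity.

Claim: tan(x+y) = tan(x)+tan(y).
Test a specific point where both sides are defined: x = π/4, y = -π/3.
LHS = tan(x+y) ≈ -0.2679
RHS = tan(x)+tan(y) ≈ -0.7321
Since -0.2679 ≠ -0.7321, the equation fails at this point, so it cannot hold for all real values of x and y for which both sides are defined.
The correct formula is tan(x+y) = (tan(x) + tan(y))/(1 - tan(x)tan(y)).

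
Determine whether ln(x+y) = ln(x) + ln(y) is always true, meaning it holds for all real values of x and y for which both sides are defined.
No, this is NOT an identity.

Claim: ln(x+y) = ln(x) + ln(y).
Test a specific point where both sides are defined: x = 1, y = 4.
LHS = ln(x+y) ≈ 1.6094
RHS = ln(x) + ln(y) ≈ 1.3863
Since 1.6094 ≠ 1.3863, the equation fails at this point, so it cannot hold for all real values of x and y for which both sides are defined.
ln(x) + ln(y) = ln(xy), not ln(x+y).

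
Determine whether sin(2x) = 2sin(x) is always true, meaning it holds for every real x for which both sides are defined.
Claim: sin(2x) = 2sin(x).
Test a specific point where both sides are defined: x = π/6.
LHS = sin(2x) ≈ 0.8660
RHS = 2sin(x) ≈ 1.0000
Since 0.8660 ≠ 1.0000, the equation fails at this point, so it cannot hold for every real x for which both sides are defined.
The correct double-angle formula is sin(2x) = 2sin(x)cos(x).

Conclusion: No, this is NOT an identity.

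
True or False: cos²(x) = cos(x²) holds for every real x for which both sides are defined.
False.

Claim: cos²(x) = cos(x²).
Test a specific point where both sides are defined: x = -π/6.
LHS = cos²(x) ≈ 0.7500
RHS = cos(x²) ≈ 0.9627
Since 0.7500 ≠ 0.9627, the equation fails at this point, so it cannot hold for every real x for which both sides are defined.
cos²(x) means (cos x)², squaring the output; cos(x²) squares the input. These are different functions.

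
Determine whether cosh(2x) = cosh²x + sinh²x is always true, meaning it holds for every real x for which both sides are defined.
Claim: cosh(2x) = cosh²x + sinh²x.
Reasoning: cosh²x = (e^(2x) + 2 + e^(-2x))/4 and sinh²x = (e^(2x) - 2 + e^(-2x))/4. Adding gives (2e^(2x) + 2e^(-2x))/4 = (e^(2x) + e^(-2x))/2 = cosh(2x).
So the two sides agree for every real x for which both sides are defined.

Conclusion: Yes, this is an identity.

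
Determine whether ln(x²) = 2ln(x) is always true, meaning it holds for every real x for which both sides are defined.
Claim: ln(x²) = 2ln(x).
Reasoning: The right side requires x > 0. For x > 0, x² = (e^(ln x))² = e^(2ln x), so ln(x²) = 2ln(x). (For x < 0 the right side is undefined, so those values are outside the claim.)
So the two sides agree for every real x for which both sides are defined.

Conclusion: Yes, this is an identity.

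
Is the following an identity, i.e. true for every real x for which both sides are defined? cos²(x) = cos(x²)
Claim: cos²(x) = cos(x²).
Test a specific point where both sides are defined: x = -π/6.
LHS = cos²(x) ≈ 0.7500
RHS = cos(x²) ≈ 0.9627
Since 0.7500 ≠ 0.9627, the equation fails at this point, so it cannot hold for every real x for which both sides are defined.
cos²(x) means (cos x)², squaring the output; cos(x²) squares the input. These are different functions.

Conclusion: No, this is NOT an identity.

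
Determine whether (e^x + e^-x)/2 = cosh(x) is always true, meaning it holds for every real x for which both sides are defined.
Claim: (e^x + e^-x)/2 = cosh(x).
Reasoning: This is exactly the definition of the hyperbolic cosine: cosh(x) := (e^x + e^-x)/2.
So the two sides agree for every real x for which both sides are defined.

Conclusion: Yes, this is an identity.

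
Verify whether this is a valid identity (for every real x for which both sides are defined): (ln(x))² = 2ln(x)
Claim: (ln(x))² = 2ln(x).
Test a specific point where both sides are defined: x = 1/2.
LHS = (ln(x))² ≈ 0.4805
RHS = 2ln(x) ≈ -1.3863
Since 0.4805 ≠ -1.3863, the equation fails at this point, so it cannot hold for every real x for which both sides are defined.
2ln(x) equals ln(x²), which is not the same as (ln x)².

Conclusion: No, this is NOT an identity.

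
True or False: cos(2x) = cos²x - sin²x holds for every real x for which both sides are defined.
Claim: cos(2x) = cos²x - sin²x.
Reasoning: Put y = x in the addition formula cos(x+y) = cos(x)cos(y) - sin(x)sin(y): cos(2x) = cos²x - sin²x.
So the two sides agree for every real x for which both sides are defined.

Conclusion: True.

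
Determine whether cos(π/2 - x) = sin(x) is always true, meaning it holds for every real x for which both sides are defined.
Yes, this is an identity.

Claim: cos(π/2 - x) = sin(x).
Reasoning: Use cos(u - v) = cos(u)cos(v) + sin(u)sin(v) with u = π/2, v = x: cos(π/2)cos(x) + sin(π/2)sin(x) = 0·cos(x) + 1·sin(x) = sin(x).
So the two sides agree for every real x for which both sides are defined.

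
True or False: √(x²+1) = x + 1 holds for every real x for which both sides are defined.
Claim: √(x²+1) = x + 1.
Test a specific point where both sides are defined: x = 1.
LHS = √(x²+1) ≈ 1.4142
RHS = x + 1 ≈ 2.0000
Since 1.4142 ≠ 2.0000, the equation fails at this point, so it cannot hold for every real x for which both sides are defined.
(x+1)² = x² + 2x + 1 ≠ x² + 1 unless x = 0.

Conclusion: False.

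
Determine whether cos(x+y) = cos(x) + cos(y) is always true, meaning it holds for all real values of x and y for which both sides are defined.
Claim: cos(x+y) = cos(x) + cos(y).
Test a specific point where both sides are defined: x = 2π/3, y = π/6.
LHS = cos(x+y) ≈ -0.8660
RHS = cos(x) + cos(y) ≈ 0.3660
Since -0.8660 ≠ 0.3660, the equation fails at this point, so it cannot hold for all real values of x and y for which both sides are defined.
The correct expansion is cos(x+y) = cos(x)cos(y) - sin(x)sin(y); cosine is not additive.

Conclusion: No, this is NOT an identity.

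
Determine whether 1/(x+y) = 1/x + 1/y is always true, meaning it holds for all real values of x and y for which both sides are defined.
No, this is NOT an identity.

Claim: 1/(x+y) = 1/x + 1/y.
Test a specific point where both sides are defined: x = 3, y = 3.
LHS = 1/(x+y) ≈ 0.1667
RHS = 1/x + 1/y ≈ 0.6667
Since 0.1667 ≠ 0.6667, the equation fails at this point, so it cannot hold for all real values of x and y for which both sides are defined.
1/x + 1/y = (x+y)/(xy), which is not 1/(x+y).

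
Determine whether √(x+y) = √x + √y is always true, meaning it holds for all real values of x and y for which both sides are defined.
No, this is NOT an identity.

Claim: √(x+y) = √x + √y.
Test a specific point where both sides are defined: x = 1, y = 2.
LHS = √(x+y) ≈ 1.7321
RHS = √x + √y ≈ 2.4142
Since 1.7321 ≠ 2.4142, the equation fails at this point, so it cannot hold for all real values of x and y for which both sides are defined.
Squaring the right side gives x + 2√(xy) + y, not x + y.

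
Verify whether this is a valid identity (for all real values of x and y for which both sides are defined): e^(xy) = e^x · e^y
No, this is NOT an identity.

Claim: e^(xy) = e^x · e^y.
Test a specific point where both sides are defined: x = -1, y = 4.
LHS = e^(xy) ≈ 0.0183
RHS = e^x · e^y ≈ 20.0855
Since 0.0183 ≠ 20.0855, the equation fails at this point, so it cannot hold for all real values of x and y for which both sides are defined.
e^x · e^y = e^(x+y), not e^(xy).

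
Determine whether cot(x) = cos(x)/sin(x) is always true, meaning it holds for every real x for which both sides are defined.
Yes, this is an identity.

Claim: cot(x) = cos(x)/sin(x).
Reasoning: cot(x) is defined as 1/tan(x) = 1/(sin(x)/cos(x)) = cos(x)/sin(x), wherever sin(x) ≠ 0.
So the two sides agree for every real x for which both sides are defined.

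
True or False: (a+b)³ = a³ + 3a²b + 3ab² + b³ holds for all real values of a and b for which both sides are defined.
Claim: (a+b)³ = a³ + 3a²b + 3ab² + b³.
Reasoning: (a+b)³ = (a+b)(a+b)² = (a+b)(a² + 2ab + b²) = a³ + 2a²b + ab² + a²b + 2ab² + b³ = a³ + 3a²b + 3ab² + b³.
So the two sides agree for all real values of a and b for which both sides are defined.

Conclusion: True.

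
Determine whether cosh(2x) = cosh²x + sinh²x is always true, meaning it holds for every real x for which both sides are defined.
Yes, this is an identity.

Claim: cosh(2x) = cosh²x + sinh²x.
Reasoning: cosh²x = (e^(2x) + 2 + e^(-2x))/4 and sinh²x = (e^(2x) - 2 + e^(-2x))/4. Adding gives (2e^(2x) + 2e^(-2x))/4 = (e^(2x) + e^(-2x))/2 = cosh(2x).
So the two sides agree for every real x for which both sides are defined.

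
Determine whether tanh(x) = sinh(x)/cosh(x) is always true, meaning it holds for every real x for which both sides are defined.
Yes, this is an identity.

Claim: tanh(x) = sinh(x)/cosh(x).
Reasoning: tanh(x) is defined as sinh(x)/cosh(x) = (e^x - e^-x)/(e^x + e^-x); cosh(x) ≥ 1 is never zero, so this holds for every real x.
So the two sides agree for every real x for which both sides are defined.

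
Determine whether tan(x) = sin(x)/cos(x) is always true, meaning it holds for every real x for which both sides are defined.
Yes, this is an identity.

Claim: tan(x) = sin(x)/cos(x).
Reasoning: For an angle x whose terminal point on the unit circle is (cos x, sin x), tan(x) is defined as the ratio (second coordinate)/(first coordinate) = sin(x)/cos(x), wherever cos(x) ≠ 0.
So the two sides agree for every real x for which both sides are defined.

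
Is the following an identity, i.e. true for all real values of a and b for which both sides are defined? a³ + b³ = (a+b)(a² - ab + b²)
Yes, this is an identity.

Claim: a³ + b³ = (a+b)(a² - ab + b²).
Reasoning: Expand the right side: (a+b)(a² - ab + b²) = a³ - a²b + ab² + a²b - ab² + b³ = a³ + b³ (the middle terms cancel in pairs).
So the two sides agree for all real values of a and b for which both sides are defined.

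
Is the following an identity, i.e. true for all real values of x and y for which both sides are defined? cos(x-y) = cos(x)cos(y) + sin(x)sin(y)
Claim: cos(x-y) = cos(x)cos(y) + sin(x)sin(y).
Reasoning: Replace y by -y in cos(x+y) = cos(x)cos(y) - sin(x)sin(y) and use cos(-y) = cos(y), sin(-y) = -sin(y): cos(x-y) = cos(x)cos(y) + sin(x)sin(y).
So the two sides agree for all real values of x and y for which both sides are defined.

Conclusion: Yes, this is an identity.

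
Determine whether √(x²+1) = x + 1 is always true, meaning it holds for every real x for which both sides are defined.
Claim: √(x²+1) = x + 1.
Test a specific point where both sides are defined: x = 3/2.
LHS = √(x²+1) ≈ 1.8028
RHS = x + 1 ≈ 2.5000
Since 1.8028 ≠ 2.5000, the equation fails at this point, so it cannot hold for every real x for which both sides are defined.
(x+1)² = x² + 2x + 1 ≠ x² + 1 unless x = 0.

Conclusion: No, this is NOT an identity.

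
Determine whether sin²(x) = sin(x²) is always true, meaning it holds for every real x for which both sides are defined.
No, this is NOT an identity.

Claim: sin²(x) = sin(x²).
Test a specific point where both sides are defined: x = -π/2.
LHS = sin²(x) ≈ 1.0000
RHS = sin(x²) ≈ 0.6243
Since 1.0000 ≠ 0.6243, the equation fails at this point, so it cannot hold for every real x for which both sides are defined.
sin²(x) means (sin x)², squaring the output; sin(x²) squares the input. These are different functions.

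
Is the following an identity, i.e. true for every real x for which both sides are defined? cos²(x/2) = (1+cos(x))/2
Yes, this is an identity.

Claim: cos²(x/2) = (1+cos(x))/2.
Reasoning: Use cos(2θ) = 2cos²θ - 1 with θ = x/2: cos(x) = 2cos²(x/2) - 1. Solving for cos²(x/2) gives (1 + cos(x))/2.
So the two sides agree for every real x for which both sides are defined.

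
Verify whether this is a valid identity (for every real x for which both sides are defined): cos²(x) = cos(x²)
No, this is NOT an identity.

Claim: cos²(x) = cos(x²).
Test a specific point where both sides are defined: x = π/6.
LHS = cos²(x) ≈ 0.7500
RHS = cos(x²) ≈ 0.9627
Since 0.7500 ≠ 0.9627, the equation fails at this point, so it cannot hold for every real x for which both sides are defined.
cos²(x) means (cos x)², squaring the output; cos(x²) squares the input. These are different functions.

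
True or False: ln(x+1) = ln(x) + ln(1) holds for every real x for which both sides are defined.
Claim: ln(x+1) = ln(x) + ln(1).
Test a specific point where both sides are defined: x = 1/2.
LHS = ln(x+1) ≈ 0.4055
RHS = ln(x) + ln(1) ≈ -0.6931
Since 0.4055 ≠ -0.6931, the equation fails at this point, so it cannot hold for every real x for which both sides are defined.
ln(1) = 0, so the right side is just ln(x), which differs from ln(x+1).

Conclusion: False.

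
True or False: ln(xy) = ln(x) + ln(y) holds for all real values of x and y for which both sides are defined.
True.

Claim: ln(xy) = ln(x) + ln(y).
Reasoning: Both sides are simultaneously defined only when x, y > 0. Write x = e^p, y = e^q (p = ln x, q = ln y). Then xy = e^p · e^q = e^(p+q), so ln(xy) = p + q = ln(x) + ln(y).
So the two sides agree for all real values of x and y for which both sides are defined.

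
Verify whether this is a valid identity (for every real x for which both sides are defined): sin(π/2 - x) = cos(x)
Claim: sin(π/2 - x) = cos(x).
Reasoning: Use sin(u - v) = sin(u)cos(v) - cos(u)sin(v) with u = π/2, v = x: sin(π/2)cos(x) - cos(π/2)sin(x) = 1·cos(x) - 0·sin(x) = cos(x).
So the two sides agree for every real x for which both sides are defined.

Conclusion: Yes, this is an identity.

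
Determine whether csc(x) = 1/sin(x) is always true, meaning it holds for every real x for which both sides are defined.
Claim: csc(x) = 1/sin(x).
Reasoning: csc(x) is by definition the reciprocal of sin(x), wherever sin(x) ≠ 0.
So the two sides agree for every real x for which both sides are defined.

Conclusion: Yes, this is an identity.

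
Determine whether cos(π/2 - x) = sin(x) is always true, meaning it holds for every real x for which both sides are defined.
Claim: cos(π/2 - x) = sin(x).
Reasoning: Use cos(u - v) = cos(u)cos(v) + sin(u)sin(v) with u = π/2, v = x: cos(π/2)cos(x) + sin(π/2)sin(x) = 0·cos(x) + 1·sin(x) = sin(x).
So the two sides agree for every real x for which both sides are defined.

Conclusion: Yes, this is an identity.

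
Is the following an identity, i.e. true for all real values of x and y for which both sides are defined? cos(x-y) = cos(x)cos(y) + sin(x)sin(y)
Yes, this is an identity.

Claim: cos(x-y) = cos(x)cos(y) + sin(x)sin(y).
Reasoning: Replace y by -y in cos(x+y) = cos(x)cos(y) - sin(x)sin(y) and use cos(-y) = cos(y), sin(-y) = -sin(y): cos(x-y) = cos(x)cos(y) + sin(x)sin(y).
So the two sides agree for all real values of x and y for which both sides are defined.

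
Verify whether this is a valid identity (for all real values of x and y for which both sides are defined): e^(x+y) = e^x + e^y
No, this is NOT an identity.

Claim: e^(x+y) = e^x + e^y.
Test a specific point where both sides are defined: x = 5, y = 1.
LHS = e^(x+y) ≈ 403.4288
RHS = e^x + e^y ≈ 151.1314
Since 403.4288 ≠ 151.1314, the equation fails at this point, so it cannot hold for all real values of x and y for which both sides are defined.
The correct rule is e^(x+y) = e^x · e^y (a product, not a sum).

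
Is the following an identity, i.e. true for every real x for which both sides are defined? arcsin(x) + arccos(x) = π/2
Claim: arcsin(x) + arccos(x) = π/2.
Reasoning: Both sides are defined for -1 ≤ x ≤ 1. Let θ = arcsin(x), so sin θ = x and θ ∈ [-π/2, π/2]. Then cos(π/2 - θ) = sin θ = x and π/2 - θ ∈ [0, π], which is exactly the range of arccos, so arccos(x) = π/2 - θ. Adding: arcsin(x) + arccos(x) = θ + (π/2 - θ) = π/2.
So the two sides agree for every real x for which both sides are defined.

Conclusion: Yes, this is an identity.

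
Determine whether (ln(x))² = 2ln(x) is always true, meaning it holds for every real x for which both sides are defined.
Claim: (ln(x))² = 2ln(x).
Test a specific point where both sides are defined: x = 3/2.
LHS = (ln(x))² ≈ 0.1644
RHS = 2ln(x) ≈ 0.8109
Since 0.1644 ≠ 0.8109, the equation fails at this point, so it cannot hold for every real x for which both sides are defined.
2ln(x) equals ln(x²), which is not the same as (ln x)².

Conclusion: No, this is NOT an identity.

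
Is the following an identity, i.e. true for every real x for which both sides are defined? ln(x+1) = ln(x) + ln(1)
No, this is NOT an identity.

Claim: ln(x+1) = ln(x) + ln(1).
Test a specific point where both sides are defined: x = 1/2.
LHS = ln(x+1) ≈ 0.4055
RHS = ln(x) + ln(1) ≈ -0.6931
Since 0.4055 ≠ -0.6931, the equation fails at this point, so it cannot hold for every real x for which both sides are defined.
ln(1) = 0, so the right side is just ln(x), which differs from ln(x+1).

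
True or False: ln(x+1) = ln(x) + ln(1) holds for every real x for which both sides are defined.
Claim: ln(x+1) = ln(x) + ln(1).
Test a specific point where both sides are defined: x = 5.
LHS = ln(x+1) ≈ 1.7918
RHS = ln(x) + ln(1) ≈ 1.6094
Since 1.7918 ≠ 1.6094, the equation fails at this point, so it cannot hold for every real x for which both sides are defined.
ln(1) = 0, so the right side is just ln(x), which differs from ln(x+1).

Conclusion: False.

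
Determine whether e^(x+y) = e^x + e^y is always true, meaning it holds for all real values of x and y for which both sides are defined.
Claim: e^(x+y) = e^x + e^y.
Test a specific point where both sides are defined: x = 1, y = 4.
LHS = e^(x+y) ≈ 148.4132
RHS = e^x + e^y ≈ 57.3164
Since 148.4132 ≠ 57.3164, the equation fails at this point, so it cannot hold for all real values of x and y for which both sides are defined.
The correct rule is e^(x+y) = e^x · e^y (a product, not a sum).

Conclusion: No, this is NOT an identity.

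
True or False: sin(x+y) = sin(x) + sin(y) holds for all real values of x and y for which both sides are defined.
False.

Claim: sin(x+y) = sin(x) + sin(y).
Test a specific point where both sides are defined: x = 2π/3, y = π/3.
LHS = sin(x+y) ≈ 0.0000
RHS = sin(x) + sin(y) ≈ 1.7321
Since 0.0000 ≠ 1.7321, the equation fails at this point, so it cannot hold for all real values of x and y for which both sides are defined.
The correct expansion is sin(x+y) = sin(x)cos(y) + cos(x)sin(y); sine is not additive.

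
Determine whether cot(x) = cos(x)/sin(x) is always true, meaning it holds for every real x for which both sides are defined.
Claim: cot(x) = cos(x)/sin(x).
Reasoning: cot(x) is defined as 1/tan(x) = 1/(sin(x)/cos(x)) = cos(x)/sin(x), wherever sin(x) ≠ 0.
So the two sides agree for every real x for which both sides are defined.

Conclusion: Yes, this is an identity.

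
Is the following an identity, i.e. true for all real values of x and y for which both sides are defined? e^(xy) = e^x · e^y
No, this is NOT an identity.

Claim: e^(xy) = e^x · e^y.
Test a specific point where both sides are defined: x = 3/2, y = -1.
LHS = e^(xy) ≈ 0.2231
RHS = e^x · e^y ≈ 1.6487
Since 0.2231 ≠ 1.6487, the equation fails at this point, so it cannot hold for all real values of x and y for which both sides are defined.
e^x · e^y = e^(x+y), not e^(xy).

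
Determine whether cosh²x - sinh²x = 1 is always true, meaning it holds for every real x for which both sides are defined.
Claim: cosh²x - sinh²x = 1.
Reasoning: With cosh(x) = (e^x + e^-x)/2 and sinh(x) = (e^x - e^-x)/2: cosh²x = (e^(2x) + 2 + e^(-2x))/4 and sinh²x = (e^(2x) - 2 + e^(-2x))/4. Subtracting leaves 4/4 = 1.
So the two sides agree for every real x for which both sides are defined.

Conclusion: Yes, this is an identity.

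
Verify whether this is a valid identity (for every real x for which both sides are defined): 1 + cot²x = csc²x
Yes, this is an identity.

Claim: 1 + cot²x = csc²x.
Reasoning: Start from sin²x + cos²x = 1 and divide every term by sin²x (allowed wherever cot x and csc x are defined): 1 + cot²x = 1/sin²x = csc²x.
So the two sides agree for every real x for which both sides are defined.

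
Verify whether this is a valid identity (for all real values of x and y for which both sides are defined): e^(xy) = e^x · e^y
Claim: e^(xy) = e^x · e^y.
Test a specific point where both sides are defined: x = 4, y = -3.
LHS = e^(xy) ≈ 0.0000
RHS = e^x · e^y ≈ 2.7183
Since 0.0000 ≠ 2.7183, the equation fails at this point, so it cannot hold for all real values of x and y for which both sides are defined.
e^x · e^y = e^(x+y), not e^(xy).

Conclusion: No, this is NOT an identity.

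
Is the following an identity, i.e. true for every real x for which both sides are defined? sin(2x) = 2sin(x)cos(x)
Claim: sin(2x) = 2sin(x)cos(x).
Reasoning: Put y = x in the addition formula sin(x+y) = sin(x)cos(y) + cos(x)sin(y): sin(2x) = sin(x)cos(x) + cos(x)sin(x) = 2sin(x)cos(x).
So the two sides agree for every real x for which both sides are defined.

Conclusion: Yes, this is an identity.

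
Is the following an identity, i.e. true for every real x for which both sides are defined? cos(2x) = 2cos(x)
Claim: cos(2x) = 2cos(x).
Test a specific point where both sides are defined: x = -π/3.
LHS = cos(2x) ≈ -0.5000
RHS = 2cos(x) ≈ 1.0000
Since -0.5000 ≠ 1.0000, the equation fails at this point, so it cannot hold for every real x for which both sides are defined.
The correct double-angle formula is cos(2x) = cos²x - sin²x.

Conclusion: No, this is NOT an identity.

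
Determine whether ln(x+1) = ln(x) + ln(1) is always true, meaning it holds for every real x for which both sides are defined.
Claim: ln(x+1) = ln(x) + ln(1).
Test a specific point where both sides are defined: x = 1.
LHS = ln(x+1) ≈ 0.6931
RHS = ln(x) + ln(1) ≈ 0.0000
Since 0.6931 ≠ 0.0000, the equation fails at this point, so it cannot hold for every real x for which both sides are defined.
ln(1) = 0, so the right side is just ln(x), which differs from ln(x+1).

Conclusion: No, this is NOT an identity.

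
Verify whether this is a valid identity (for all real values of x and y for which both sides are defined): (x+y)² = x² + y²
Claim: (x+y)² = x² + y².
Test a specific point where both sides are defined: x = 1, y = 1.
LHS = (x+y)² ≈ 4.0000
RHS = x² + y² ≈ 2.0000
Since 4.0000 ≠ 2.0000, the equation fails at this point, so it cannot hold for all real values of x and y for which both sides are defined.
The correct expansion is (x+y)² = x² + 2xy + y²; the cross term 2xy is missing.

Conclusion: No, this is NOT an identity.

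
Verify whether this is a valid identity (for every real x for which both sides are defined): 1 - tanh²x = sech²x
Claim: 1 - tanh²x = sech²x.
Reasoning: Divide cosh²x - sinh²x = 1 through by cosh²x (never zero): 1 - tanh²x = 1/cosh²x = sech²x.
So the two sides agree for every real x for which both sides are defined.

Conclusion: Yes, this is an identity.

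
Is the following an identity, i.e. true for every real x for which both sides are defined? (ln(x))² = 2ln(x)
Claim: (ln(x))² = 2ln(x).
Test a specific point where both sides are defined: x = 3/2.
LHS = (ln(x))² ≈ 0.1644
RHS = 2ln(x) ≈ 0.8109
Since 0.1644 ≠ 0.8109, the equation fails at this point, so it cannot hold for every real x for which both sides are defined.
2ln(x) equals ln(x²), which is not the same as (ln x)².

Conclusion: No, this is NOT an identity.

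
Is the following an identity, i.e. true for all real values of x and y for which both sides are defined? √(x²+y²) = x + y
Claim: √(x²+y²) = x + y.
Test a specific point where both sides are defined: x = -1, y = 1/2.
LHS = √(x²+y²) ≈ 1.1180
RHS = x + y ≈ -0.5000
Since 1.1180 ≠ -0.5000, the equation fails at this point, so it cannot hold for all real values of x and y for which both sides are defined.
(x+y)² = x² + 2xy + y², not x² + y², so the square root does not split this way.

Conclusion: No, this is NOT an identity.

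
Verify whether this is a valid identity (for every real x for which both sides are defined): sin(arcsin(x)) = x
Claim: sin(arcsin(x)) = x.
Reasoning: For -1 ≤ x ≤ 1 (where arcsin is defined), arcsin(x) is by definition an angle whose sine equals x. Taking the sine of that angle returns x. (Note the other order, arcsin(sin x) = x, is NOT an identity.)
So the two sides agree for every real x for which both sides are defined.

Conclusion: Yes, this is an identity.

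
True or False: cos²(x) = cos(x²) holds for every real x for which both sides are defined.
False.

Claim: cos²(x) = cos(x²).
Test a specific point where both sides are defined: x = π/2.
LHS = cos²(x) ≈ 0.0000
RHS = cos(x²) ≈ -0.7812
Since 0.0000 ≠ -0.7812, the equation fails at this point, so it cannot hold for every real x for which both sides are defined.
cos²(x) means (cos x)², squaring the output; cos(x²) squares the input. These are different functions.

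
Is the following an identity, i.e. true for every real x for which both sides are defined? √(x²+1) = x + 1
Claim: √(x²+1) = x + 1.
Test a specific point where both sides are defined: x = -1.
LHS = √(x²+1) ≈ 1.4142
RHS = x + 1 ≈ 0.0000
Since 1.4142 ≠ 0.0000, the equation fails at this point, so it cannot hold for every real x for which both sides are defined.
(x+1)² = x² + 2x + 1 ≠ x² + 1 unless x = 0.

Conclusion: No, this is NOT an identity.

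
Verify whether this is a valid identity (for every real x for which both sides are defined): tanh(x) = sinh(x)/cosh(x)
Claim: tanh(x) = sinh(x)/cosh(x).
Reasoning: tanh(x) is defined as sinh(x)/cosh(x) = (e^x - e^-x)/(e^x + e^-x); cosh(x) ≥ 1 is never zero, so this holds for every real x.
So the two sides agree for every real x for which both sides are defined.

Conclusion: Yes, this is an identity.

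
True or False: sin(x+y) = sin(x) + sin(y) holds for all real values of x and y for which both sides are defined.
Claim: sin(x+y) = sin(x) + sin(y).
Test a specific point where both sides are defined: x = -π/4, y = 3π/4.
LHS = sin(x+y) ≈ 1.0000
RHS = sin(x) + sin(y) ≈ 0.0000
Since 1.0000 ≠ 0.0000, the equation fails at this point, so it cannot hold for all real values of x and y for which both sides are defined.
The correct expansion is sin(x+y) = sin(x)cos(y) + cos(x)sin(y); sine is not additive.

Conclusion: False.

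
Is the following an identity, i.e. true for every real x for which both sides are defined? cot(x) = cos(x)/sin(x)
Claim: cot(x) = cos(x)/sin(x).
Reasoning: cot(x) is defined as 1/tan(x) = 1/(sin(x)/cos(x)) = cos(x)/sin(x), wherever sin(x) ≠ 0.
So the two sides agree for every real x for which both sides are defined.

Conclusion: Yes, this is an identity.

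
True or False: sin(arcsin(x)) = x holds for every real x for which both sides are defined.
True.

Claim: sin(arcsin(x)) = x.
Reasoning: For -1 ≤ x ≤ 1 (where arcsin is defined), arcsin(x) is by definition an angle whose sine equals x. Taking the sine of that angle returns x. (Note the other order, arcsin(sin x) = x, is NOT an identity.)
So the two sides agree for every real x for which both sides are defined.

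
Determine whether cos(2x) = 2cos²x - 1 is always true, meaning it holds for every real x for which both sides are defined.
Claim: cos(2x) = 2cos²x - 1.
Reasoning: cos(2x) = cos²x - sin²x. Replace sin²x by 1 - cos²x: cos²x - (1 - cos²x) = 2cos²x - 1.
So the two sides agree for every real x for which both sides are defined.

Conclusion: Yes, this is an identity.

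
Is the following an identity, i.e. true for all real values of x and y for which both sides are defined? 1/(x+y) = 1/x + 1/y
Claim: 1/(x+y) = 1/x + 1/y.
Test a specific point where both sides are defined: x = 3, y = 2.
LHS = 1/(x+y) ≈ 0.2000
RHS = 1/x + 1/y ≈ 0.8333
Since 0.2000 ≠ 0.8333, the equation fails at this point, so it cannot hold for all real values of x and y for which both sides are defined.
1/x + 1/y = (x+y)/(xy), which is not 1/(x+y).

Conclusion: No, this is NOT an identity.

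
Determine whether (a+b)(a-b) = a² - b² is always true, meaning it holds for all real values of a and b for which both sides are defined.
Yes, this is an identity.

Claim: (a+b)(a-b) = a² - b².
Reasoning: Expand: (a+b)(a-b) = a² - ab + ba - b² = a² - b² (the cross terms cancel).
So the two sides agree for all real values of a and b for which both sides are defined.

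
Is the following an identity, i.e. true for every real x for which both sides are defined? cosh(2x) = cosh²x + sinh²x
Claim: cosh(2x) = cosh²x + sinh²x.
Reasoning: cosh²x = (e^(2x) + 2 + e^(-2x))/4 and sinh²x = (e^(2x) - 2 + e^(-2x))/4. Adding gives (2e^(2x) + 2e^(-2x))/4 = (e^(2x) + e^(-2x))/2 = cosh(2x).
So the two sides agree for every real x for which both sides are defined.

Conclusion: Yes, this is an identity.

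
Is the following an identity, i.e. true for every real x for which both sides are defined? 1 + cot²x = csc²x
Claim: 1 + cot²x = csc²x.
Reasoning: Start from sin²x + cos²x = 1 and divide every term by sin²x (allowed wherever cot x and csc x are defined): 1 + cot²x = 1/sin²x = csc²x.
So the two sides agree for every real x for which both sides are defined.

Conclusion: Yes, this is an identity.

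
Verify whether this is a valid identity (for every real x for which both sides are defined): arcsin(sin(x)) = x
No, this is NOT an identity.

Claim: arcsin(sin(x)) = x.
Test a specific point where both sides are defined: x = 3π/4.
LHS = arcsin(sin(x)) ≈ 0.7854
RHS = x ≈ 2.3562
Since 0.7854 ≠ 2.3562, the equation fails at this point, so it cannot hold for every real x for which both sides are defined.
arcsin only returns values in [-π/2, π/2], so arcsin(sin(x)) = x holds only for x in that interval, not for all real x.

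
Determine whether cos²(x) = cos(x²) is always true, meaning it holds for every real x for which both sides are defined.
No, this is NOT an identity.

Claim: cos²(x) = cos(x²).
Test a specific point where both sides are defined: x = π/6.
LHS = cos²(x) ≈ 0.7500
RHS = cos(x²) ≈ 0.9627
Since 0.7500 ≠ 0.9627, the equation fails at this point, so it cannot hold for every real x for which both sides are defined.
cos²(x) means (cos x)², squaring the output; cos(x²) squares the input. These are different functions.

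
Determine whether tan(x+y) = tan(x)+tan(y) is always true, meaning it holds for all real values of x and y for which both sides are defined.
Claim: tan(x+y) = tan(x)+tan(y).
Test a specific point where both sides are defined: x = -π/6, y = -π/6.
LHS = tan(x+y) ≈ -1.7321
RHS = tan(x)+tan(y) ≈ -1.1547
Since -1.7321 ≠ -1.1547, the equation fails at this point, so it cannot hold for all real values of x and y for which both sides are defined.
The correct formula is tan(x+y) = (tan(x) + tan(y))/(1 - tan(x)tan(y)).

Conclusion: No, this is NOT an identity.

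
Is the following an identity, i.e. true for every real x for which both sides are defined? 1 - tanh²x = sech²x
Claim: 1 - tanh²x = sech²x.
Reasoning: Divide cosh²x - sinh²x = 1 through by cosh²x (never zero): 1 - tanh²x = 1/cosh²x = sech²x.
So the two sides agree for every real x for which both sides are defined.

Conclusion: Yes, this is an identity.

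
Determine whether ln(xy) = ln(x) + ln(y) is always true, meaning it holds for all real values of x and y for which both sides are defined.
Yes, this is an identity.

Claim: ln(xy) = ln(x) + ln(y).
Reasoning: Both sides are simultaneously defined only when x, y > 0. Write x = e^p, y = e^q (p = ln x, q = ln y). Then xy = e^p · e^q = e^(p+q), so ln(xy) = p + q = ln(x) + ln(y).
So the two sides agree for all real values of x and y for which both sides are defined.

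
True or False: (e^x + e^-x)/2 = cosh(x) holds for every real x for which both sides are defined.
True.

Claim: (e^x + e^-x)/2 = cosh(x).
Reasoning: This is exactly the definition of the hyperbolic cosine: cosh(x) := (e^x + e^-x)/2.
So the two sides agree for every real x for which both sides are defined.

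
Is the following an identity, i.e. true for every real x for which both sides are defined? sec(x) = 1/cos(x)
Claim: sec(x) = 1/cos(x).
Reasoning: sec(x) is by definition the reciprocal of cos(x), wherever cos(x) ≠ 0.
So the two sides agree for every real x for which both sides are defined.

Conclusion: Yes, this is an identity.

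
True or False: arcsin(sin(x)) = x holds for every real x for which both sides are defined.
Claim: arcsin(sin(x)) = x.
Test a specific point where both sides are defined: x = 2π/3.
LHS = arcsin(sin(x)) ≈ 1.0472
RHS = x ≈ 2.0944
Since 1.0472 ≠ 2.0944, the equation fails at this point, so it cannot hold for every real x for which both sides are defined.
arcsin only returns values in [-π/2, π/2], so arcsin(sin(x)) = x holds only for x in that interval, not for all real x.

Conclusion: False.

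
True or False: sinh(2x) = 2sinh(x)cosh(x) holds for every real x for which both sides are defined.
Claim: sinh(2x) = 2sinh(x)cosh(x).
Reasoning: 2sinh(x)cosh(x) = 2 · (e^x - e^-x)/2 · (e^x + e^-x)/2 = (e^(2x) - e^(-2x))/2 = sinh(2x).
So the two sides agree for every real x for which both sides are defined.

Conclusion: True.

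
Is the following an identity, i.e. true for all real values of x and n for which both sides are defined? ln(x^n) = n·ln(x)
Claim: ln(x^n) = n·ln(x).
Reasoning: The right side requires x > 0. For x > 0, x^n = (e^(ln x))^n = e^(n·ln x), so taking ln of both sides gives ln(x^n) = n·ln(x).
So the two sides agree for all real values of x and n for which both sides are defined.

Conclusion: Yes, this is an identity.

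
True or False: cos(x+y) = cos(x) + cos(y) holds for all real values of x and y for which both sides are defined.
Claim: cos(x+y) = cos(x) + cos(y).
Test a specific point where both sides are defined: x = π/6, y = -π/4.
LHS = cos(x+y) ≈ 0.9659
RHS = cos(x) + cos(y) ≈ 1.5731
Since 0.9659 ≠ 1.5731, the equation fails at this point, so it cannot hold for all real values of x and y for which both sides are defined.
The correct expansion is cos(x+y) = cos(x)cos(y) - sin(x)sin(y); cosine is not additive.

Conclusion: False.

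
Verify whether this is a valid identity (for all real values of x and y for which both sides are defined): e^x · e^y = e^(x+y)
Claim: e^x · e^y = e^(x+y).
Reasoning: This is the law of exponents for a common base: multiplying powers adds exponents. E.g. from the series, (Σ x^j/j!)(Σ y^k/k!) = Σ_m (Σ_{j+k=m} x^j y^k/(j!k!)) = Σ_m (x+y)^m/m! by the binomial theorem.
So the two sides agree for all real values of x and y for which both sides are defined.

Conclusion: Yes, this is an identity.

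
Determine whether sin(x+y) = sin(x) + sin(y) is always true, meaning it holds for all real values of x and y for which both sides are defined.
No, this is NOT an identity.

Claim: sin(x+y) = sin(x) + sin(y).
Test a specific point where both sides are defined: x = π, y = π/3.
LHS = sin(x+y) ≈ -0.8660
RHS = sin(x) + sin(y) ≈ 0.8660
Since -0.8660 ≠ 0.8660, the equation fails at this point, so it cannot hold for all real values of x and y for which both sides are defined.
The correct expansion is sin(x+y) = sin(x)cos(y) + cos(x)sin(y); sine is not additive.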